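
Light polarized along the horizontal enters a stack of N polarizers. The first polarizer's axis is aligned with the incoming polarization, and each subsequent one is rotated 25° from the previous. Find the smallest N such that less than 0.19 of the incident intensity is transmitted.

N = 10

First polarizer is aligned with the polarization: full transmission.
Each further stage multiplies by cos²(25°) = 0.8214.
After N polarizers: T = 0.8214^(N−1). Require T < 0.19 ⇒ N−1 > ln(0.19)/ln(0.8214) = 8.44, so N−1 ≥ 9 and N = 10.
Check: N=10 gives T = 0.1702 < 0.19; N=9 gives T = 0.2072.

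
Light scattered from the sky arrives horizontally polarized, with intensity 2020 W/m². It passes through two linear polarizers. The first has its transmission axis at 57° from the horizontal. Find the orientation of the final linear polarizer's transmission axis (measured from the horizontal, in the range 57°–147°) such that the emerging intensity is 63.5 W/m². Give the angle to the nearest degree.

θ ≈ 128°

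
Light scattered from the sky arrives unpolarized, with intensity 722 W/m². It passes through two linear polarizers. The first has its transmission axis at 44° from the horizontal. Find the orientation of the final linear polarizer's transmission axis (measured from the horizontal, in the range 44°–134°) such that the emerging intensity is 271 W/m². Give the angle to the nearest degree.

Unpolarized light through the first polarizer → I₁ = ½ I₀, now polarized at 44°.
Target fraction: 271 / 722 W/m² = 0.3753 of I₀.
Need I₂/I₀ = 0.3753, so cos²(θ − 44°) = 0.3753 / 0.5 = 0.7507.
θ − 44° = arccos(√0.7507) = 30.0°, giving θ ≈ 44 + 30.0 = 74.0°.

θ ≈ 74°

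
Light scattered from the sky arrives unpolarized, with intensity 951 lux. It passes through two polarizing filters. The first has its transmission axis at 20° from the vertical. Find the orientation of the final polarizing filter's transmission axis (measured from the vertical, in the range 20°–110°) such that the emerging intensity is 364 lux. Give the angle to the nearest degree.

θ ≈ 49°

Unpolarized light through the first polarizer → I₁ = ½ I₀, now polarized at 20°.
Target fraction: 364 / 951 lux = 0.3828 of I₀.
Need I₂/I₀ = 0.3828, so cos²(θ − 20°) = 0.3828 / 0.5 = 0.7655.
θ − 20° = arccos(√0.7655) = 29.0°, giving θ ≈ 20 + 29.0 = 49.0°.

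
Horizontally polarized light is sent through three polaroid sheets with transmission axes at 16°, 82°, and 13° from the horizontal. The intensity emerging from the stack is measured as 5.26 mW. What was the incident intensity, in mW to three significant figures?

I₀ ≈ 268 mW

I₁ = I₀ cos²(16° − 0°) = I₀ cos²(16°) = 0.924 I₀.
I₂ = I₁ cos²(82° − 16°) = 0.924 I₀ · cos²(66°) = 0.1529 I₀.
I₃ = I₂ cos²(13° − 82°) = 0.1529 I₀ · cos²(69°) = 0.01963 I₀.
So 5.26 mW = 0.01963 I₀, giving I₀ = 5.26/0.01963 = 267.9 mW.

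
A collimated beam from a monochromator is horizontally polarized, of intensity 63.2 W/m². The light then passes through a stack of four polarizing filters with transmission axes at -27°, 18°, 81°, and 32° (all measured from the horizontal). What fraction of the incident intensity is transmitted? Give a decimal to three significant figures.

I/I₀ ≈ 0.0352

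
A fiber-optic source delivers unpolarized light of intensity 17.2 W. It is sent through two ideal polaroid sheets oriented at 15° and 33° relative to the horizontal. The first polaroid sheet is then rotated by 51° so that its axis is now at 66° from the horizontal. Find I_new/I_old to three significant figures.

Before rotation:
Unpolarized light through the first polarizer → I₁ = ½ I₀, now polarized at 15°.
I₂ = I₁ cos²(33° − 15°) = 0.5 I₀ · cos²(18°) = 0.4523 I₀.
After rotation:
Unpolarized light through the first polarizer → I₁ = ½ I₀, now polarized at 66°.
I₂ = I₁ cos²(33° − 66°) = 0.5 I₀ · cos²(33°) = 0.3517 I₀.
Ratio = 0.3517 / 0.4523 = 0.7776.

I_new/I_old ≈ 0.778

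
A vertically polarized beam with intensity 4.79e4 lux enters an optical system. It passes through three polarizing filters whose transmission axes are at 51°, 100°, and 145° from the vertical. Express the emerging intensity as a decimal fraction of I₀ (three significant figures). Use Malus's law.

I/I₀ ≈ 0.0852

By Malus's law, I₁ = 4.79e4 lux · cos²(51°) = 1.897e+04 lux.
I₂ = I₁ · cos²(49°) = 1.897e+04 · 0.4304 = 8165 lux.
I₃ = I₂ · cos²(45°) = 8165 · 0.5 = 4083 lux.
Transmitted fraction = 0.08523.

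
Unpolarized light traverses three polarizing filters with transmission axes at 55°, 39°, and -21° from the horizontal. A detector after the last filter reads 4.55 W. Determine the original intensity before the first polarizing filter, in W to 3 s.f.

Unpolarized light through the first polarizer → I₁ = ½ I₀, now polarized at 55°.
I₂ = I₁ cos²(39° − 55°) = 0.5 I₀ · cos²(16°) = 0.462 I₀.
I₃ = I₂ cos²(-21° − 39°) = 0.462 I₀ · cos²(60°) = 0.1155 I₀.
So 4.55 W = 0.1155 I₀, giving I₀ = 4.55/0.1155 = 39.39 W.

I₀ ≈ 39.4 W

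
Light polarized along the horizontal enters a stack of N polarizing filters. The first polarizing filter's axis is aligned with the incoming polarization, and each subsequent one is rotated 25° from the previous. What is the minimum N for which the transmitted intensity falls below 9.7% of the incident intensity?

N = 13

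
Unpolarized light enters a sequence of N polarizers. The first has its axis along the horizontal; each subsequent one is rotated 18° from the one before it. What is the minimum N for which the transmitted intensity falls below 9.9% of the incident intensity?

First polarizer halves the unpolarized light: factor 1/2.
Each further stage multiplies by cos²(18°) = 0.9045.
After N polarizers: T = 0.5·0.9045^(N−1). Require T < 0.099 ⇒ N−1 > ln(0.099/0.5)/ln(0.9045) = 16.14, so N−1 ≥ 17 and N = 18.
Check: N=18 gives T = 0.09078 < 0.099; N=17 gives T = 0.1004.

N = 18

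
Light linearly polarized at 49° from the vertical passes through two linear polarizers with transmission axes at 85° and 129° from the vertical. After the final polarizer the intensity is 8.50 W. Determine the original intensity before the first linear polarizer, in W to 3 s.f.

I₀ ≈ 25.1 W

I₁ = I₀ cos²(85° − 49°) = I₀ cos²(36°) = 0.6545 I₀.
I₂ = I₁ cos²(129° − 85°) = 0.6545 I₀ · cos²(44°) = 0.3387 I₀.
So 8.50 W = 0.3387 I₀, giving I₀ = 8.50/0.3387 = 25.1 W.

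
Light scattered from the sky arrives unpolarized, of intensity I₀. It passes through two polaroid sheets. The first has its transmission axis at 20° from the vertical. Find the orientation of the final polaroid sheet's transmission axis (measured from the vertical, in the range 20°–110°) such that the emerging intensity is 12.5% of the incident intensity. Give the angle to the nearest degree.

Unpolarized light through the first polarizer → I₁ = ½ I₀, now polarized at 20°.
Need I₂/I₀ = 0.125, so cos²(θ − 20°) = 0.125 / 0.5 = 0.25.
θ − 20° = arccos(√0.25) = 60.0°, giving θ ≈ 20 + 60.0 = 80.0°.

θ ≈ 80°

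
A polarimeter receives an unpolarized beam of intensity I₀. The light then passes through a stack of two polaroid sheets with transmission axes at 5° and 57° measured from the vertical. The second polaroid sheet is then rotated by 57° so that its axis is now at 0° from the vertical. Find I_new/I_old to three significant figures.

Before rotation:
Unpolarized light through the first polarizer → I₁ = ½ I₀, now polarized at 5°.
I₂ = I₁ cos²(57° − 5°) = 0.5 I₀ · cos²(52°) = 0.1895 I₀.
After rotation:
Unpolarized light through the first polarizer → I₁ = ½ I₀, now polarized at 5°.
I₂ = I₁ cos²(0° − 5°) = 0.5 I₀ · cos²(5°) = 0.4962 I₀.
Ratio = 0.4962 / 0.1895 = 2.618.

I_new/I_old ≈ 2.62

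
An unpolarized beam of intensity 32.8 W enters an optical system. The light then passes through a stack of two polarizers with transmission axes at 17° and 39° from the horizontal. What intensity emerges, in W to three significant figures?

I ≈ 14.1 W

Unpolarized light through the first polarizer → I₁ = 32.8 W/2 = 16.4 W, polarized at 17°.
I₂ = I₁ · cos²(22°) = 16.4 · 0.8597 = 14.1 W.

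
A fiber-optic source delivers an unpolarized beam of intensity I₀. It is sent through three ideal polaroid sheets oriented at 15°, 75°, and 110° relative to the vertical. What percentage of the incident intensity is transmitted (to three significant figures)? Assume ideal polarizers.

≈ 8.39%

Unpolarized light through the first polarizer → I₁ = ½ I₀, now polarized at 15°.
I₂ = I₁ cos²(75° − 15°) = 0.5 I₀ · cos²(60°) = 0.125 I₀.
I₃ = I₂ cos²(110° − 75°) = 0.125 I₀ · cos²(35°) = 0.08388 I₀.
That is 8.388% of the incident intensity.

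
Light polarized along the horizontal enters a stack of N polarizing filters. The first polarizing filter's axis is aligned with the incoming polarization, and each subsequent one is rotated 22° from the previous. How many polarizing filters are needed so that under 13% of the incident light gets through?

N = 15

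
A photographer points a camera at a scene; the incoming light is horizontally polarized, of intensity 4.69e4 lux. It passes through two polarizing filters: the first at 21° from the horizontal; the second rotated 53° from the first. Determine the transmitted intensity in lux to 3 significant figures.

I ≈ 1.48e4 lux

I₁ = 4.69e4 lux · cos²(21°) = 4.088e+04 lux.
I₂ = I₁ · cos²(53°) = 4.088e+04 · 0.3622 = 1.48e+04 lux.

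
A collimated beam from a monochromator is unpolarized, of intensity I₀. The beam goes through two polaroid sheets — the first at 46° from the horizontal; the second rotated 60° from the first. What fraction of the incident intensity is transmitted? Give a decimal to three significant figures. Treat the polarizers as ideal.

Unpolarized light through the first polarizer → I₁ = ½ I₀, now polarized at 46°.
I₂ = I₁ cos²(60°) = 0.5 · 0.25 I₀ = 0.125 I₀.
Transmitted fraction = 0.125.

≈ 0.125 I₀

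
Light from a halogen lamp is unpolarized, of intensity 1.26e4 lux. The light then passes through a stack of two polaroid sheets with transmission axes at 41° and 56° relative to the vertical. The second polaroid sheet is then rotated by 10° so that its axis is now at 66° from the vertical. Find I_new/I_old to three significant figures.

Before rotation:
Unpolarized light through the first polarizer → I₁ = ½ I₀, now polarized at 41°.
I₂ = I₁ cos²(56° − 41°) = 0.5 I₀ · cos²(15°) = 0.4665 I₀.
After rotation:
Unpolarized light through the first polarizer → I₁ = ½ I₀, now polarized at 41°.
I₂ = I₁ cos²(66° − 41°) = 0.5 I₀ · cos²(25°) = 0.4107 I₀.
Ratio = 0.4107 / 0.4665 = 0.8804.

I_new/I_old ≈ 0.880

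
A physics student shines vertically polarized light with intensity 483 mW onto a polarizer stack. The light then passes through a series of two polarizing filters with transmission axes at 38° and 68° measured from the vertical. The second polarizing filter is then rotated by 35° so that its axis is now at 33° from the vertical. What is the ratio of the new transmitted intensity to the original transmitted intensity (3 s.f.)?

Before rotation:
By Malus's law, I₁ = I₀ cos²(38° − 0°) = I₀ cos²(38°) = 0.621 I₀.
I₂ = I₁ cos²(68° − 38°) = 0.621 I₀ · cos²(30°) = 0.4657 I₀.
After rotation:
I₁ = I₀ cos²(38° − 0°) = I₀ cos²(38°) = 0.621 I₀.
I₂ = I₁ cos²(33° − 38°) = 0.621 I₀ · cos²(5°) = 0.6162 I₀.
Ratio = 0.6162 / 0.4657 = 1.323.

I_new/I_old ≈ 1.32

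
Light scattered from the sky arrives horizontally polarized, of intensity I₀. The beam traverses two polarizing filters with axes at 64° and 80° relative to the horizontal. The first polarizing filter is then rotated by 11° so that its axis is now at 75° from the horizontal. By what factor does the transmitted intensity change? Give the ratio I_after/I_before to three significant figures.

I_new/I_old ≈ 0.374

Before rotation:
By Malus's law, I₁ = I₀ cos²(64° − 0°) = I₀ cos²(64°) = 0.1922 I₀.
I₂ = I₁ cos²(80° − 64°) = 0.1922 I₀ · cos²(16°) = 0.1776 I₀.
After rotation:
I₁ = I₀ cos²(75° − 0°) = I₀ cos²(75°) = 0.06699 I₀.
I₂ = I₁ cos²(80° − 75°) = 0.06699 I₀ · cos²(5°) = 0.06648 I₀.
Ratio = 0.06648 / 0.1776 = 0.3744.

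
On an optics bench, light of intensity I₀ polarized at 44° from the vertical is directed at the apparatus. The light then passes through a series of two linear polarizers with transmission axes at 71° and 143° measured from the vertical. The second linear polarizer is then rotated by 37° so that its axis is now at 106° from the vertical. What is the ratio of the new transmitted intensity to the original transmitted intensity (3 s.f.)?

I_new/I_old ≈ 7.03

Before rotation:
I₁ = I₀ cos²(71° − 44°) = I₀ cos²(27°) = 0.7939 I₀.
I₂ = I₁ cos²(143° − 71°) = 0.7939 I₀ · cos²(72°) = 0.07581 I₀.
After rotation:
I₁ = I₀ cos²(71° − 44°) = I₀ cos²(27°) = 0.7939 I₀.
I₂ = I₁ cos²(106° − 71°) = 0.7939 I₀ · cos²(35°) = 0.5327 I₀.
Ratio = 0.5327 / 0.07581 = 7.027.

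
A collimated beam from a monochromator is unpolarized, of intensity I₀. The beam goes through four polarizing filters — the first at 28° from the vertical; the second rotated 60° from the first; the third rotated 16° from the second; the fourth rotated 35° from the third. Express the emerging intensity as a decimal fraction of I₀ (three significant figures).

Unpolarized light through the first polarizer → I₁ = ½ I₀, now polarized at 28°.
I₂ = I₁ cos²(60°) = 0.5 · 0.25 I₀ = 0.125 I₀.
I₃ = I₂ cos²(16°) = 0.125 · 0.924 I₀ = 0.1155 I₀.
I₄ = I₃ cos²(35°) = 0.1155 · 0.671 I₀ = 0.0775 I₀.
Transmitted fraction = 0.0775.

≈ 0.0775 I₀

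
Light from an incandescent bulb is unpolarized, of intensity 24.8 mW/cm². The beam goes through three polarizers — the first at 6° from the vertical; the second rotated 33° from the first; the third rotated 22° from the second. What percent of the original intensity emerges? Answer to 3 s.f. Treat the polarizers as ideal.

≈ 30.2%

Unpolarized light through the first polarizer → I₁ = 24.8 mW/cm²/2 = 12.4 mW/cm², polarized at 6°.
I₂ = I₁ · cos²(33°) = 12.4 · 0.7034 = 8.722 mW/cm².
I₃ = I₂ · cos²(22°) = 8.722 · 0.8597 = 7.498 mW/cm².
That is 30.23% of the incident intensity.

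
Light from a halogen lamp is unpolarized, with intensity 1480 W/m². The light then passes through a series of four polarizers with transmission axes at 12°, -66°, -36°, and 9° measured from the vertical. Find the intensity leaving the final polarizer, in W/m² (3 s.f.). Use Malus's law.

Unpolarized light through the first polarizer → I₁ = 1480 W/m²/2 = 740 W/m², polarized at 12°.
I₂ = I₁ · cos²(78°) = 740 · 0.04323 = 31.99 W/m².
I₃ = I₂ · cos²(30°) = 31.99 · 0.75 = 23.99 W/m².
I₄ = I₃ · cos²(45°) = 23.99 · 0.5 = 12 W/m².

I ≈ 12.0 W/m²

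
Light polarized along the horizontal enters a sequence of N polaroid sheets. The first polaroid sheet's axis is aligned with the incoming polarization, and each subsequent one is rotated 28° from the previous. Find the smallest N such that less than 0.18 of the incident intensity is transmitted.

First polarizer is aligned with the polarization: full transmission.
Each further stage multiplies by cos²(28°) = 0.7796.
After N polarizers: T = 0.7796^(N−1). Require T < 0.18 ⇒ N−1 > ln(0.18)/ln(0.7796) = 6.89, so N−1 ≥ 7 and N = 8.
Check: N=8 gives T = 0.175 < 0.18; N=7 gives T = 0.2245.

N = 8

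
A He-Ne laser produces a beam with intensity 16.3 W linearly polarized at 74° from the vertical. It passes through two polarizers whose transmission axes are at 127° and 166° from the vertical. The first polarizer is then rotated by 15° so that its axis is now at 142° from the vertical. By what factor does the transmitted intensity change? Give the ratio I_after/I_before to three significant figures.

I_new/I_old ≈ 0.535

Before rotation:
I₁ = I₀ cos²(127° − 74°) = I₀ cos²(53°) = 0.3622 I₀.
I₂ = I₁ cos²(166° − 127°) = 0.3622 I₀ · cos²(39°) = 0.2187 I₀.
After rotation:
I₁ = I₀ cos²(142° − 74°) = I₀ cos²(68°) = 0.1403 I₀.
I₂ = I₁ cos²(166° − 142°) = 0.1403 I₀ · cos²(24°) = 0.1171 I₀.
Ratio = 0.1171 / 0.2187 = 0.5354.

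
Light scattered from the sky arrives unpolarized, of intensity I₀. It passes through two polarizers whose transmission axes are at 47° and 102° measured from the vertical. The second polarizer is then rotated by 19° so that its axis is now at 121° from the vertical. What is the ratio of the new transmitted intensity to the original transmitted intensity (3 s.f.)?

Before rotation:
Unpolarized light through the first polarizer → I₁ = ½ I₀, now polarized at 47°.
I₂ = I₁ cos²(102° − 47°) = 0.5 I₀ · cos²(55°) = 0.1645 I₀.
After rotation:
Unpolarized light through the first polarizer → I₁ = ½ I₀, now polarized at 47°.
I₂ = I₁ cos²(121° − 47°) = 0.5 I₀ · cos²(74°) = 0.03799 I₀.
Ratio = 0.03799 / 0.1645 = 0.2309.

I_new/I_old ≈ 0.231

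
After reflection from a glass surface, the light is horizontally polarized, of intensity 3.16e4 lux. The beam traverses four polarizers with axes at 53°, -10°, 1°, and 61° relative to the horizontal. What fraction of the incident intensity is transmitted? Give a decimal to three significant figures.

I/I₀ ≈ 0.0180

I₁ = 3.16e4 lux · cos²(53°) = 1.144e+04 lux.
I₂ = I₁ · cos²(63°) = 1.144e+04 · 0.2061 = 2359 lux.
I₃ = I₂ · cos²(11°) = 2359 · 0.9636 = 2273 lux.
I₄ = I₃ · cos²(60°) = 2273 · 0.25 = 568.3 lux.
Transmitted fraction = 0.01798.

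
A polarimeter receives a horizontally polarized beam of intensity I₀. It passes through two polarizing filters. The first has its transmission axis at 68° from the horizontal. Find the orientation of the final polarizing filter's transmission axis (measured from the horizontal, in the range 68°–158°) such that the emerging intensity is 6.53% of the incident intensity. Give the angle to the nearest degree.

θ ≈ 115°

By Malus's law, I₁ = I₀ cos²(68° − 0°) = I₀ cos²(68°) = 0.1403 I₀.
Need I₂/I₀ = 0.0653, so cos²(θ − 68°) = 0.0653 / 0.1403 = 0.4653.
θ − 68° = arccos(√0.4653) = 47.0°, giving θ ≈ 68 + 47.0 = 115.0°.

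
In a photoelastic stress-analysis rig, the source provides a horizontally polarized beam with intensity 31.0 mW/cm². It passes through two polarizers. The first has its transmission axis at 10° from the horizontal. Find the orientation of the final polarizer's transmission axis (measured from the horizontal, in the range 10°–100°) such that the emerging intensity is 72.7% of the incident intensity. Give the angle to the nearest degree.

θ ≈ 40°

By Malus's law, I₁ = I₀ cos²(10° − 0°) = I₀ cos²(10°) = 0.9698 I₀.
Need I₂/I₀ = 0.727, so cos²(θ − 10°) = 0.727 / 0.9698 = 0.7496.
θ − 10° = arccos(√0.7496) = 30.0°, giving θ ≈ 10 + 30.0 = 40.0°.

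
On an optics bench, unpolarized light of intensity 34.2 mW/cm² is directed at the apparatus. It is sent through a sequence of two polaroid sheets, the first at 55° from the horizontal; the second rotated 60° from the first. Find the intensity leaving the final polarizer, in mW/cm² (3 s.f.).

Unpolarized light through the first polarizer → I₁ = 34.2 mW/cm²/2 = 17.1 mW/cm², polarized at 55°.
I₂ = I₁ · cos²(60°) = 17.1 · 0.25 = 4.275 mW/cm².

I ≈ 4.28 mW/cm²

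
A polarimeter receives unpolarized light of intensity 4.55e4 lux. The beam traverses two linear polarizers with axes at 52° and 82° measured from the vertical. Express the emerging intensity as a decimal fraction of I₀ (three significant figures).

Unpolarized light through the first polarizer → I₁ = 4.55e4 lux/2 = 2.275e+04 lux, polarized at 52°.
I₂ = I₁ · cos²(30°) = 2.275e+04 · 0.75 = 1.706e+04 lux.
Transmitted fraction = 0.375.

I/I₀ ≈ 0.375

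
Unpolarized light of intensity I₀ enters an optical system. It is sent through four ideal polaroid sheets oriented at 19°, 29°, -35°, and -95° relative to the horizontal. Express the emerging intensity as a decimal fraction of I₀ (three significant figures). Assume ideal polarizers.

≈ 0.0233 I₀

Unpolarized light through the first polarizer → I₁ = ½ I₀, now polarized at 19°.
I₂ = I₁ cos²(29° − 19°) = 0.5 I₀ · cos²(10°) = 0.4849 I₀.
I₃ = I₂ cos²(-35° − 29°) = 0.4849 I₀ · cos²(64°) = 0.09319 I₀.
I₄ = I₃ cos²(-95° + 35°) = 0.09319 I₀ · cos²(60°) = 0.0233 I₀.
Transmitted fraction = 0.0233.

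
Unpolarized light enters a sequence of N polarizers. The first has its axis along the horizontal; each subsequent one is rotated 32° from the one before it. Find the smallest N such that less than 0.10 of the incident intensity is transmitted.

First polarizer halves the unpolarized light: factor 1/2.
Each further stage multiplies by cos²(32°) = 0.7192.
After N polarizers: T = 0.5·0.7192^(N−1). Require T < 0.10 ⇒ N−1 > ln(0.10/0.5)/ln(0.7192) = 4.88, so N−1 ≥ 5 and N = 6.
Check: N=6 gives T = 0.0962 < 0.10; N=5 gives T = 0.1338.

N = 6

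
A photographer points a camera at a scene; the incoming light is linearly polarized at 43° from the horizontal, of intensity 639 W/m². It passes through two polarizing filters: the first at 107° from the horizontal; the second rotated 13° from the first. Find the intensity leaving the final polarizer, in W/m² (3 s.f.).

I ≈ 117 W/m²

I₁ = 639 W/m² · cos²(64°) = 122.8 W/m².
I₂ = I₁ · cos²(13°) = 122.8 · 0.9494 = 116.6 W/m².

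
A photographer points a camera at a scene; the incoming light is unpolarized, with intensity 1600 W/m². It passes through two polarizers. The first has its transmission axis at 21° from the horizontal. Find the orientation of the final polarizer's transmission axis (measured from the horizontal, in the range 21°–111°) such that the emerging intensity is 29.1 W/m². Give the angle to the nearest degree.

Unpolarized light through the first polarizer → I₁ = ½ I₀, now polarized at 21°.
Target fraction: 29.1 / 1600 W/m² = 0.01819 of I₀.
Need I₂/I₀ = 0.01819, so cos²(θ − 21°) = 0.01819 / 0.5 = 0.03638.
θ − 21° = arccos(√0.03638) = 79.0°, giving θ ≈ 21 + 79.0 = 100.0°.

θ ≈ 100°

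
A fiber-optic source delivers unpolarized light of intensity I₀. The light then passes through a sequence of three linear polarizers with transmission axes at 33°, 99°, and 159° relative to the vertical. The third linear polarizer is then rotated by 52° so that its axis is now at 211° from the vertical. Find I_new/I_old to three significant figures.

Before rotation:
Unpolarized light through the first polarizer → I₁ = ½ I₀, now polarized at 33°.
I₂ = I₁ cos²(99° − 33°) = 0.5 I₀ · cos²(66°) = 0.08272 I₀.
I₃ = I₂ cos²(159° − 99°) = 0.08272 I₀ · cos²(60°) = 0.02068 I₀.
After rotation:
Unpolarized light through the first polarizer → I₁ = ½ I₀, now polarized at 33°.
I₂ = I₁ cos²(99° − 33°) = 0.5 I₀ · cos²(66°) = 0.08272 I₀.
Angle between axes 2 and 3: 68°. I₃ = 0.08272 I₀ · cos²(68°) = 0.01161 I₀.
Ratio = 0.01161 / 0.02068 = 0.5613.

I_new/I_old ≈ 0.561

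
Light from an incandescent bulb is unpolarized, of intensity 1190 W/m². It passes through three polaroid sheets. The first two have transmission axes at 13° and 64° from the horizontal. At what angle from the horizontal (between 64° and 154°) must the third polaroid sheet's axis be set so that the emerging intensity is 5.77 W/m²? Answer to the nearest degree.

θ ≈ 145°

Unpolarized light through the first polarizer → I₁ = ½ I₀, now polarized at 13°.
I₂ = I₁ cos²(64° − 13°) = 0.5 I₀ · cos²(51°) = 0.198 I₀.
Target fraction: 5.77 / 1190 W/m² = 0.004849 of I₀.
Need I₃/I₀ = 0.004849, so cos²(θ − 64°) = 0.004849 / 0.198 = 0.02449.
θ − 64° = arccos(√0.02449) = 81.0°, giving θ ≈ 64 + 81.0 = 145.0°.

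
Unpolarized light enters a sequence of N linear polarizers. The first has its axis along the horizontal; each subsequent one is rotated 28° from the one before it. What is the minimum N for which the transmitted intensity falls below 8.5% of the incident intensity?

N = 9

First polarizer halves the unpolarized light: factor 1/2.
Each further stage multiplies by cos²(28°) = 0.7796.
After N polarizers: T = 0.5·0.7796^(N−1). Require T < 0.085 ⇒ N−1 > ln(0.085/0.5)/ln(0.7796) = 7.12, so N−1 ≥ 8 and N = 9.
Check: N=9 gives T = 0.06822 < 0.085; N=8 gives T = 0.08751.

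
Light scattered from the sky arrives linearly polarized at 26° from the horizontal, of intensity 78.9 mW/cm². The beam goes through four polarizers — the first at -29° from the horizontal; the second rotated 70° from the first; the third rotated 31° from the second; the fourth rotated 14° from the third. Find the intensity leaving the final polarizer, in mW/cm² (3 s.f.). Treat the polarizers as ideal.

I ≈ 2.10 mW/cm²

By Malus's law, I₁ = 78.9 mW/cm² · cos²(55°) = 25.96 mW/cm².
I₂ = I₁ · cos²(70°) = 25.96 · 0.117 = 3.036 mW/cm².
I₃ = I₂ · cos²(31°) = 3.036 · 0.7347 = 2.231 mW/cm².
I₄ = I₃ · cos²(14°) = 2.231 · 0.9415 = 2.1 mW/cm².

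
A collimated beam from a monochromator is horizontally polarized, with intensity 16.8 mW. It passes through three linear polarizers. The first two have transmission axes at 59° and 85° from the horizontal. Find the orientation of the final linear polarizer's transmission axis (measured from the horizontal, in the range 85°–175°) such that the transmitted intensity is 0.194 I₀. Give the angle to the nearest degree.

By Malus's law, I₁ = I₀ cos²(59° − 0°) = I₀ cos²(59°) = 0.2653 I₀.
I₂ = I₁ cos²(85° − 59°) = 0.2653 I₀ · cos²(26°) = 0.2143 I₀.
Need I₃/I₀ = 0.194, so cos²(θ − 85°) = 0.194 / 0.2143 = 0.9053.
θ − 85° = arccos(√0.9053) = 17.9°, giving θ ≈ 85 + 17.9 = 102.9°.

θ ≈ 103°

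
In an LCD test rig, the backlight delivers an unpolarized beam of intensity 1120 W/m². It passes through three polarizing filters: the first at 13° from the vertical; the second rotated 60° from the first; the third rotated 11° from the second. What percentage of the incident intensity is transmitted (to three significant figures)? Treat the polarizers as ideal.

≈ 12.0%

Unpolarized light through the first polarizer → I₁ = 1120 W/m²/2 = 560 W/m², polarized at 13°.
I₂ = I₁ · cos²(60°) = 560 · 0.25 = 140 W/m².
I₃ = I₂ · cos²(11°) = 140 · 0.9636 = 134.9 W/m².
That is 12.04% of the incident intensity.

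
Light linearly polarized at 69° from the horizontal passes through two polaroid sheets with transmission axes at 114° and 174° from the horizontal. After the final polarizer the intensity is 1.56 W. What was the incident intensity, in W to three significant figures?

I₀ ≈ 12.5 W

I₁ = I₀ cos²(114° − 69°) = I₀ cos²(45°) = 0.5 I₀.
I₂ = I₁ cos²(174° − 114°) = 0.5 I₀ · cos²(60°) = 0.125 I₀.
So 1.56 W = 0.125 I₀, giving I₀ = 1.56/0.125 = 12.48 W.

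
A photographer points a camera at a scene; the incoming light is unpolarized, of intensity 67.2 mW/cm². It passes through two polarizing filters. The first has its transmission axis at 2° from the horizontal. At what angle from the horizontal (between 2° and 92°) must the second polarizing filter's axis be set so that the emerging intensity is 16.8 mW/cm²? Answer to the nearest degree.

θ ≈ 47°

Unpolarized light through the first polarizer → I₁ = ½ I₀, now polarized at 2°.
Target fraction: 16.8 / 67.2 mW/cm² = 0.25 of I₀.
Need I₂/I₀ = 0.25, so cos²(θ − 2°) = 0.25 / 0.5 = 0.5.
θ − 2° = arccos(√0.5) = 45.0°, giving θ ≈ 2 + 45.0 = 47.0°.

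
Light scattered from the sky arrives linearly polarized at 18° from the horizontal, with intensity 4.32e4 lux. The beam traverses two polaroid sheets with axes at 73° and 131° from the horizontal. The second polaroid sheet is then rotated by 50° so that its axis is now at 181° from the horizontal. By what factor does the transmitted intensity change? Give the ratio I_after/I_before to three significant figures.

I_new/I_old ≈ 0.340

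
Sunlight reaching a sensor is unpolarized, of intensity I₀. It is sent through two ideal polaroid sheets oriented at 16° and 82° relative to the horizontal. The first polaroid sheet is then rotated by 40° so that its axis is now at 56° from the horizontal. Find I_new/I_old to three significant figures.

Before rotation:
Unpolarized light through the first polarizer → I₁ = ½ I₀, now polarized at 16°.
I₂ = I₁ cos²(82° − 16°) = 0.5 I₀ · cos²(66°) = 0.08272 I₀.
After rotation:
Unpolarized light through the first polarizer → I₁ = ½ I₀, now polarized at 56°.
I₂ = I₁ cos²(82° − 56°) = 0.5 I₀ · cos²(26°) = 0.4039 I₀.
Ratio = 0.4039 / 0.08272 = 4.883.

I_new/I_old ≈ 4.88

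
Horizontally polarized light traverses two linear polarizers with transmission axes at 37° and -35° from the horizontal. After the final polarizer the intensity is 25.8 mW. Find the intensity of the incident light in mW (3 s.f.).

I₀ ≈ 424 mW

I₁ = I₀ cos²(37° − 0°) = I₀ cos²(37°) = 0.6378 I₀.
I₂ = I₁ cos²(-35° − 37°) = 0.6378 I₀ · cos²(72°) = 0.06091 I₀.
So 25.8 mW = 0.06091 I₀, giving I₀ = 25.8/0.06091 = 423.6 mW.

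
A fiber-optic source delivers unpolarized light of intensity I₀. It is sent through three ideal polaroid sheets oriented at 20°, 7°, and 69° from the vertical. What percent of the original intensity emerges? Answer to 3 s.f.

≈ 10.5%

Unpolarized light through the first polarizer → I₁ = ½ I₀, now polarized at 20°.
I₂ = I₁ cos²(7° − 20°) = 0.5 I₀ · cos²(13°) = 0.4747 I₀.
I₃ = I₂ cos²(69° − 7°) = 0.4747 I₀ · cos²(62°) = 0.1046 I₀.
That is 10.46% of the incident intensity.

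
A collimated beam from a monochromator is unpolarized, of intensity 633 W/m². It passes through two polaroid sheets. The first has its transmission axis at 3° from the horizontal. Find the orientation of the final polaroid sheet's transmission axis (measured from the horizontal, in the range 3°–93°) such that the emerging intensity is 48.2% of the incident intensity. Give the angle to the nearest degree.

Unpolarized light through the first polarizer → I₁ = ½ I₀, now polarized at 3°.
Need I₂/I₀ = 0.482, so cos²(θ − 3°) = 0.482 / 0.5 = 0.964.
θ − 3° = arccos(√0.964) = 10.9°, giving θ ≈ 3 + 10.9 = 13.9°.

θ ≈ 14°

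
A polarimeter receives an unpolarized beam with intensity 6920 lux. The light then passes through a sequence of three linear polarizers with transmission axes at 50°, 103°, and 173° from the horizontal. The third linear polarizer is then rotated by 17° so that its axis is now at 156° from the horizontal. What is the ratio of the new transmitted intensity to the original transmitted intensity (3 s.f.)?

Before rotation:
Unpolarized light through the first polarizer → I₁ = ½ I₀, now polarized at 50°.
I₂ = I₁ cos²(103° − 50°) = 0.5 I₀ · cos²(53°) = 0.1811 I₀.
I₃ = I₂ cos²(173° − 103°) = 0.1811 I₀ · cos²(70°) = 0.02118 I₀.
After rotation:
Unpolarized light through the first polarizer → I₁ = ½ I₀, now polarized at 50°.
I₂ = I₁ cos²(103° − 50°) = 0.5 I₀ · cos²(53°) = 0.1811 I₀.
I₃ = I₂ cos²(156° − 103°) = 0.1811 I₀ · cos²(53°) = 0.06559 I₀.
Ratio = 0.06559 / 0.02118 = 3.096.

I_new/I_old ≈ 3.10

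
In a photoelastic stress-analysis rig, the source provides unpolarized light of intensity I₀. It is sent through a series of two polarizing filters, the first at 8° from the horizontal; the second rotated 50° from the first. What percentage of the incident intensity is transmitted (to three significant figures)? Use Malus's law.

Unpolarized light through the first polarizer → I₁ = ½ I₀, now polarized at 8°.
I₂ = I₁ cos²(50°) = 0.5 · 0.4132 I₀ = 0.2066 I₀.
That is 20.66% of the incident intensity.

≈ 20.7%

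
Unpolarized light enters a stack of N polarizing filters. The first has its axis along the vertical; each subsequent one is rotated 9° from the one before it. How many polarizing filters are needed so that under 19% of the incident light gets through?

First polarizer halves the unpolarized light: factor 1/2.
Each further stage multiplies by cos²(9°) = 0.9755.
After N polarizers: T = 0.5·0.9755^(N−1). Require T < 0.19 ⇒ N−1 > ln(0.19/0.5)/ln(0.9755) = 39.05, so N−1 ≥ 40 and N = 41.
Check: N=41 gives T = 0.1856 < 0.19; N=40 gives T = 0.1902.

N = 41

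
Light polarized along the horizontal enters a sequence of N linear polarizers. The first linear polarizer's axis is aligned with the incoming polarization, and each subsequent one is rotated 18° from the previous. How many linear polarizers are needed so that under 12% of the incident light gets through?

N = 23

First polarizer is aligned with the polarization: full transmission.
Each further stage multiplies by cos²(18°) = 0.9045.
After N polarizers: T = 0.9045^(N−1). Require T < 0.12 ⇒ N−1 > ln(0.12)/ln(0.9045) = 21.13, so N−1 ≥ 22 and N = 23.
Check: N=23 gives T = 0.1099 < 0.12; N=22 gives T = 0.1215.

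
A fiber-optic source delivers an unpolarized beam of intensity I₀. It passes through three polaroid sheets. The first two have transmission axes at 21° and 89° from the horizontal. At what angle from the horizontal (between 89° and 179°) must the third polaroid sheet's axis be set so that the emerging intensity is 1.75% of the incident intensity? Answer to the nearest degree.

θ ≈ 149°

Unpolarized light through the first polarizer → I₁ = ½ I₀, now polarized at 21°.
I₂ = I₁ cos²(89° − 21°) = 0.5 I₀ · cos²(68°) = 0.07017 I₀.
Need I₃/I₀ = 0.0175, so cos²(θ − 89°) = 0.0175 / 0.07017 = 0.2494.
θ − 89° = arccos(√0.2494) = 60.0°, giving θ ≈ 89 + 60.0 = 149.0°.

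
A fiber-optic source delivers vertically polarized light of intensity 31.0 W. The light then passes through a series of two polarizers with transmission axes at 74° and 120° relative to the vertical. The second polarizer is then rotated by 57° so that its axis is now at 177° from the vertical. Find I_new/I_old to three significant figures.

Before rotation:
I₁ = I₀ cos²(74° − 0°) = I₀ cos²(74°) = 0.07598 I₀.
I₂ = I₁ cos²(120° − 74°) = 0.07598 I₀ · cos²(46°) = 0.03666 I₀.
After rotation:
I₁ = I₀ cos²(74° − 0°) = I₀ cos²(74°) = 0.07598 I₀.
Angle between axes 1 and 2: 77°. I₂ = 0.07598 I₀ · cos²(77°) = 0.003845 I₀.
Ratio = 0.003845 / 0.03666 = 0.1049.

I_new/I_old ≈ 0.105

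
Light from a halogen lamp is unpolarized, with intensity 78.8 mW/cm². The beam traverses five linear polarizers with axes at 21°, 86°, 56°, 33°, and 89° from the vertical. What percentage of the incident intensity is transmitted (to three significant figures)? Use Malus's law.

≈ 1.77%

Unpolarized light through the first polarizer → I₁ = 78.8 mW/cm²/2 = 39.4 mW/cm², polarized at 21°.
I₂ = I₁ · cos²(65°) = 39.4 · 0.1786 = 7.037 mW/cm².
I₃ = I₂ · cos²(30°) = 7.037 · 0.75 = 5.278 mW/cm².
I₄ = I₃ · cos²(23°) = 5.278 · 0.8473 = 4.472 mW/cm².
I₅ = I₄ · cos²(56°) = 4.472 · 0.3127 = 1.398 mW/cm².
That is 1.775% of the incident intensity.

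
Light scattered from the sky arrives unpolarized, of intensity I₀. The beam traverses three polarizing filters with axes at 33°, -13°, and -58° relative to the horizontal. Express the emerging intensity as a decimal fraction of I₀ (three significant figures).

Unpolarized light through the first polarizer → I₁ = ½ I₀, now polarized at 33°.
I₂ = I₁ cos²(-13° − 33°) = 0.5 I₀ · cos²(46°) = 0.2413 I₀.
I₃ = I₂ cos²(-58° + 13°) = 0.2413 I₀ · cos²(45°) = 0.1206 I₀.
Transmitted fraction = 0.1206.

≈ 0.121 I₀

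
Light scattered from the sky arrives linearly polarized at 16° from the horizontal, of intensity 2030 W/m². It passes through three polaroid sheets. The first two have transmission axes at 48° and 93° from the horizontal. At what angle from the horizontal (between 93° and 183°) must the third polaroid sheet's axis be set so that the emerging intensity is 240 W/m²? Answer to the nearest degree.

θ ≈ 148°

I₁ = I₀ cos²(48° − 16°) = I₀ cos²(32°) = 0.7192 I₀.
I₂ = I₁ cos²(93° − 48°) = 0.7192 I₀ · cos²(45°) = 0.3596 I₀.
Target fraction: 240 / 2030 W/m² = 0.1182 of I₀.
Need I₃/I₀ = 0.1182, so cos²(θ − 93°) = 0.1182 / 0.3596 = 0.3288.
θ − 93° = arccos(√0.3288) = 55.0°, giving θ ≈ 93 + 55.0 = 148.0°.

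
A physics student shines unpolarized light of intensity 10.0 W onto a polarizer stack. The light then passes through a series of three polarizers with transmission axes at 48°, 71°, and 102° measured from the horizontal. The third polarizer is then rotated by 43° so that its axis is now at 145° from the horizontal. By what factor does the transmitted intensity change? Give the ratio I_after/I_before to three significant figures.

Before rotation:
Unpolarized light through the first polarizer → I₁ = ½ I₀, now polarized at 48°.
I₂ = I₁ cos²(71° − 48°) = 0.5 I₀ · cos²(23°) = 0.4237 I₀.
I₃ = I₂ cos²(102° − 71°) = 0.4237 I₀ · cos²(31°) = 0.3113 I₀.
After rotation:
Unpolarized light through the first polarizer → I₁ = ½ I₀, now polarized at 48°.
I₂ = I₁ cos²(71° − 48°) = 0.5 I₀ · cos²(23°) = 0.4237 I₀.
I₃ = I₂ cos²(145° − 71°) = 0.4237 I₀ · cos²(74°) = 0.03219 I₀.
Ratio = 0.03219 / 0.3113 = 0.1034.

I_new/I_old ≈ 0.103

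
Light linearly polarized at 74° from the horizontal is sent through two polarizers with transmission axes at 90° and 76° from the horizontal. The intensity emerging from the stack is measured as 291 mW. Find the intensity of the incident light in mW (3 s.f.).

By Malus's law, I₁ = I₀ cos²(90° − 74°) = I₀ cos²(16°) = 0.924 I₀.
I₂ = I₁ cos²(76° − 90°) = 0.924 I₀ · cos²(14°) = 0.8699 I₀.
So 291 mW = 0.8699 I₀, giving I₀ = 291/0.8699 = 334.5 mW.

I₀ ≈ 335 mW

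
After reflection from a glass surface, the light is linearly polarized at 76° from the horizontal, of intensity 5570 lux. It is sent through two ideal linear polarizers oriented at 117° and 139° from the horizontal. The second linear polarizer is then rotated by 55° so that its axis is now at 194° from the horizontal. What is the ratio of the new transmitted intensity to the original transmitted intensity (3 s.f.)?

I_new/I_old ≈ 0.0589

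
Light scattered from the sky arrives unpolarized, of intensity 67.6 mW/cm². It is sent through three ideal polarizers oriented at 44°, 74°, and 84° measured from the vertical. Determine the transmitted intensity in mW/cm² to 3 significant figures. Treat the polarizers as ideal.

Unpolarized light through the first polarizer → I₁ = 67.6 mW/cm²/2 = 33.8 mW/cm², polarized at 44°.
I₂ = I₁ · cos²(30°) = 33.8 · 0.75 = 25.35 mW/cm².
I₃ = I₂ · cos²(10°) = 25.35 · 0.9698 = 24.59 mW/cm².

I ≈ 24.6 mW/cm²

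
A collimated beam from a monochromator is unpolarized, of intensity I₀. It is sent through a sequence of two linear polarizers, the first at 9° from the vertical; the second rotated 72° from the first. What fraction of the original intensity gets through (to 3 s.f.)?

≈ 0.0477 I₀

Unpolarized light through the first polarizer → I₁ = ½ I₀, now polarized at 9°.
I₂ = I₁ cos²(72°) = 0.5 · 0.09549 I₀ = 0.04775 I₀.
Transmitted fraction = 0.04775.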